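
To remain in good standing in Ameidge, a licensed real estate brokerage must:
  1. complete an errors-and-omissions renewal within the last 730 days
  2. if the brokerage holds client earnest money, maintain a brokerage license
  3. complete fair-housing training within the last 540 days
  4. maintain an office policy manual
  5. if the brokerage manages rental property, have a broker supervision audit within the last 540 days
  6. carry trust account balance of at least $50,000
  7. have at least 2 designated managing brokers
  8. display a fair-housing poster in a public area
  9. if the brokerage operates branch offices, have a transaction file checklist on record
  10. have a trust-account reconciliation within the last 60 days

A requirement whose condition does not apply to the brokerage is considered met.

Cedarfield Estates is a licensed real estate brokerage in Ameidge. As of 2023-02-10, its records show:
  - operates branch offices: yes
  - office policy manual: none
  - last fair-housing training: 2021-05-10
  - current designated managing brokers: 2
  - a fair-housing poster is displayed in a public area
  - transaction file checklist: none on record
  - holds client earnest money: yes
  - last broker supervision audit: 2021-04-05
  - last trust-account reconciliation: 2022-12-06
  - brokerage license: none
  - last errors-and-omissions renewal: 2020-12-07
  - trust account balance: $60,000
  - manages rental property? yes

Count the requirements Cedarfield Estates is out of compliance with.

7

1. errors-and-omissions renewal 795 days ago vs limit 730 → not met
2. condition 'holds client earnest money' holds; brokerage license absent → not met
3. fair-housing training 641 days ago vs limit 540 → not met
4. office policy manual absent → not met
5. condition 'manages rental property' holds; broker supervision audit 676 days ago vs limit 540 → not met
6. trust account balance $60,000 ≥ $50,000 → met
7. designated managing brokers 2 ≥ 2 → met
8. fair-housing poster present → met
9. condition 'operates branch offices' holds; transaction file checklist absent → not met
10. trust-account reconciliation 66 days ago vs limit 60 → not met
Not met: 7 of 10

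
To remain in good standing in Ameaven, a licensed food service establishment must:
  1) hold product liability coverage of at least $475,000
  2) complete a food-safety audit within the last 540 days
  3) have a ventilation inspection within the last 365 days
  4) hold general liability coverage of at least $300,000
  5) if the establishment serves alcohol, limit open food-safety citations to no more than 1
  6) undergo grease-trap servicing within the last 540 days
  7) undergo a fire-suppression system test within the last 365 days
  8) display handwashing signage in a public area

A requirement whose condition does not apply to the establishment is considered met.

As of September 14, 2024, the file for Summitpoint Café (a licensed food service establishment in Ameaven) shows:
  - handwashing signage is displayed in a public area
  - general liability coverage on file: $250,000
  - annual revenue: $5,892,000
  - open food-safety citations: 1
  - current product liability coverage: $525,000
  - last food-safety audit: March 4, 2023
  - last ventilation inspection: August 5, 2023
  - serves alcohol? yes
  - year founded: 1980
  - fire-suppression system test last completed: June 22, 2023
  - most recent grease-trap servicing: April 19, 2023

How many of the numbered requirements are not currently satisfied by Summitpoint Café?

4

1. product liability coverage $525,000 ≥ $475,000 → met
2. food-safety audit 560 days ago vs limit 540 → not met
3. ventilation inspection 406 days ago vs limit 365 → not met
4. general liability coverage $250,000 < $300,000 → not met
5. condition 'serves alcohol' holds; open food-safety citations 1 ≤ 1 → met
6. grease-trap servicing 514 days ago vs limit 540 → met
7. fire-suppression system test 450 days ago vs limit 365 → not met
8. handwashing signage present → met
Not met: 4 of 8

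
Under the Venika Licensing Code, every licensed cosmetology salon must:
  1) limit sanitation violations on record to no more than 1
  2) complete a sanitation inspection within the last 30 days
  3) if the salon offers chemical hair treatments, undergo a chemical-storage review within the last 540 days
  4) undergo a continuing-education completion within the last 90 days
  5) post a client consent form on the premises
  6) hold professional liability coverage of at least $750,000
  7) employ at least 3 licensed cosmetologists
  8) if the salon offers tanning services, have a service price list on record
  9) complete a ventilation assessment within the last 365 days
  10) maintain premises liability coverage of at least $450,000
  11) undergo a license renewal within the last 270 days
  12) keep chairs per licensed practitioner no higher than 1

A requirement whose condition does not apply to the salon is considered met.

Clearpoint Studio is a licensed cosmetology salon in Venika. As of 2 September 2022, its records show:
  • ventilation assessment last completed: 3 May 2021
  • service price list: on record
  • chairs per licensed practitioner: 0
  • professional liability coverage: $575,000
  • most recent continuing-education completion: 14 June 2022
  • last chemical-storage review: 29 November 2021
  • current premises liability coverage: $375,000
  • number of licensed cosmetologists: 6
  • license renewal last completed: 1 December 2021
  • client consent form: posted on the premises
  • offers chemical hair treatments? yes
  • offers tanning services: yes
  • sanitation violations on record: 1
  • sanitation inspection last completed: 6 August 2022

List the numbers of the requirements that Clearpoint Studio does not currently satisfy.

1. sanitation violations on record 1 ≤ 1 → met
2. sanitation inspection 27 days ago vs limit 30 → met
3. condition 'offers chemical hair treatments' holds; chemical-storage review 277 days ago vs limit 540 → met
4. continuing-education completion 80 days ago vs limit 90 → met
5. client consent form present → met
6. professional liability coverage $575,000 < $750,000 → not met
7. licensed cosmetologists 6 ≥ 3 → met
8. condition 'offers tanning services' holds; service price list present → met
9. ventilation assessment 487 days ago vs limit 365 → not met
10. premises liability coverage $375,000 < $450,000 → not met
11. license renewal 275 days ago vs limit 270 → not met
12. chairs per licensed practitioner 0 ≤ 1 → met
Not met: 6, 9, 10, 11

6, 9, 10, 11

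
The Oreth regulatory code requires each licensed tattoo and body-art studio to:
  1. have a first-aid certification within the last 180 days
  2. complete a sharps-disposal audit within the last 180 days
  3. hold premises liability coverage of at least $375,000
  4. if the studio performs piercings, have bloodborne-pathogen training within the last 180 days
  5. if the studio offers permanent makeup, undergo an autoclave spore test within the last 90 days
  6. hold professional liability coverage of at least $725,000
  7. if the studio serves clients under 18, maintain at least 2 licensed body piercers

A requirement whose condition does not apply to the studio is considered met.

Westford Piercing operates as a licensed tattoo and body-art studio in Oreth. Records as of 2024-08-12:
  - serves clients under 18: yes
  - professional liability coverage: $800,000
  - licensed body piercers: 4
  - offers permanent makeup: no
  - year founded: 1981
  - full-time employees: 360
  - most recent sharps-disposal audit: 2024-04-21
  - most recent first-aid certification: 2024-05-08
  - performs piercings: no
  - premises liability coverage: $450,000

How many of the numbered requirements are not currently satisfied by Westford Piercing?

0

1. first-aid certification 96 days ago vs limit 180 → met
2. sharps-disposal audit 113 days ago vs limit 180 → met
3. premises liability coverage $450,000 ≥ $375,000 → met
4. condition 'performs piercings' does not hold → requirement n/a → met
5. condition 'offers permanent makeup' does not hold → requirement n/a → met
6. professional liability coverage $800,000 ≥ $725,000 → met
7. condition 'serves clients under 18' holds; licensed body piercers 4 ≥ 2 → met
Not met: 0 of 7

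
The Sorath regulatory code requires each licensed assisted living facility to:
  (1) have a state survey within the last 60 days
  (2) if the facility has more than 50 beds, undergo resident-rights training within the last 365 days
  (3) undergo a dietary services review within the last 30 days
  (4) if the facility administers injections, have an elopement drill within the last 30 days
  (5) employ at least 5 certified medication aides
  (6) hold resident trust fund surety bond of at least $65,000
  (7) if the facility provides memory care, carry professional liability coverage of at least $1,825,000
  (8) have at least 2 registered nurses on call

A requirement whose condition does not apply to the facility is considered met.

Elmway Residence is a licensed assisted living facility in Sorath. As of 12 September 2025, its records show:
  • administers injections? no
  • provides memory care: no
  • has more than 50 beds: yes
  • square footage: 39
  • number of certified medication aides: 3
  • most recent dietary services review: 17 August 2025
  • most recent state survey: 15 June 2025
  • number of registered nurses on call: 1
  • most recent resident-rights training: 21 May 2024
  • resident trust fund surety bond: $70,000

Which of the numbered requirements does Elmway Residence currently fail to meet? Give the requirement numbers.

1. state survey 89 days ago vs limit 60 → not met
2. condition 'has more than 50 beds' holds; resident-rights training 479 days ago vs limit 365 → not met
3. dietary services review 26 days ago vs limit 30 → met
4. condition 'administers injections' does not hold → requirement n/a → met
5. certified medication aides 3 < 5 → not met
6. resident trust fund surety bond $70,000 ≥ $65,000 → met
7. condition 'provides memory care' does not hold → requirement n/a → met
8. registered nurses on call 1 < 2 → not met
Not met: 1, 2, 5, 8

1, 2, 5, 8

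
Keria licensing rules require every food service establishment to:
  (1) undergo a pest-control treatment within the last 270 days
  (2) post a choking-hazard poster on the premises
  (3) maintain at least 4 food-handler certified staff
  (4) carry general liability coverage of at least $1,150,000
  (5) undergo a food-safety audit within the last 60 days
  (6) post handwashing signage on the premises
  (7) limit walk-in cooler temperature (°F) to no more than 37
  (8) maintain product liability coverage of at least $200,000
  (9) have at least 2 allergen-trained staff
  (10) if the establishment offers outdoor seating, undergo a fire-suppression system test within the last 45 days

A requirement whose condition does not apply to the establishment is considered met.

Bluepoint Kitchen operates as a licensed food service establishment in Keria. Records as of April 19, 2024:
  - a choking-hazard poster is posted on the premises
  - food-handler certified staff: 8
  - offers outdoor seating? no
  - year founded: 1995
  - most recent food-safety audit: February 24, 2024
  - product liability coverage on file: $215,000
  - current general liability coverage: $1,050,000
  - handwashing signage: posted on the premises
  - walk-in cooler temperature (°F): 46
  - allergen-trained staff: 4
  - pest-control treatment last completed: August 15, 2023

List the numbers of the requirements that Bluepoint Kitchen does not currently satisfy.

4, 7

1. pest-control treatment 248 days ago vs limit 270 → met
2. choking-hazard poster present → met
3. food-handler certified staff 8 ≥ 4 → met
4. general liability coverage $1,050,000 < $1,150,000 → not met
5. food-safety audit 55 days ago vs limit 60 → met
6. handwashing signage present → met
7. walk-in cooler temperature (°F) 46 > 37 → not met
8. product liability coverage $215,000 ≥ $200,000 → met
9. allergen-trained staff 4 ≥ 2 → met
10. condition 'offers outdoor seating' does not hold → requirement n/a → met
Not met: 4, 7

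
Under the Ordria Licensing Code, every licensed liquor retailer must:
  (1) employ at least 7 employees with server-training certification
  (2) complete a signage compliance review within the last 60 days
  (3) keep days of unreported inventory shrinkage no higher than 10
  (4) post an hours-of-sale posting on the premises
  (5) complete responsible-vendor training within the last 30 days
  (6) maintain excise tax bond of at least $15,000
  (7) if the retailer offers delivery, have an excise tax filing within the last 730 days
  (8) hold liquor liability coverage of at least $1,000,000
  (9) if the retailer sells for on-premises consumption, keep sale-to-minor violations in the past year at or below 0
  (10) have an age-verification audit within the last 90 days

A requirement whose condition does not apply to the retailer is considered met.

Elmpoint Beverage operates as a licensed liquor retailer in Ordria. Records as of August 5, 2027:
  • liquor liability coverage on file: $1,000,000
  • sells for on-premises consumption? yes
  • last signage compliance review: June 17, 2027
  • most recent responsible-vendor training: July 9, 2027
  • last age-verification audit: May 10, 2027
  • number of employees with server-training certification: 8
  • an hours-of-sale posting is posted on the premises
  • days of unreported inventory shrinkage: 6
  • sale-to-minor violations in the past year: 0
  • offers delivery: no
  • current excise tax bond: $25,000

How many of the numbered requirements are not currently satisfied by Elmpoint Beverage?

0

1. employees with server-training certification 8 ≥ 7 → met
2. signage compliance review 49 days ago vs limit 60 → met
3. days of unreported inventory shrinkage 6 ≤ 10 → met
4. hours-of-sale posting present → met
5. responsible-vendor training 27 days ago vs limit 30 → met
6. excise tax bond $25,000 ≥ $15,000 → met
7. condition 'offers delivery' does not hold → requirement n/a → met
8. liquor liability coverage $1,000,000 ≥ $1,000,000 → met
9. condition 'sells for on-premises consumption' holds; sale-to-minor violations in the past year 0 ≤ 0 → met
10. age-verification audit 87 days ago vs limit 90 → met
Not met: 0 of 10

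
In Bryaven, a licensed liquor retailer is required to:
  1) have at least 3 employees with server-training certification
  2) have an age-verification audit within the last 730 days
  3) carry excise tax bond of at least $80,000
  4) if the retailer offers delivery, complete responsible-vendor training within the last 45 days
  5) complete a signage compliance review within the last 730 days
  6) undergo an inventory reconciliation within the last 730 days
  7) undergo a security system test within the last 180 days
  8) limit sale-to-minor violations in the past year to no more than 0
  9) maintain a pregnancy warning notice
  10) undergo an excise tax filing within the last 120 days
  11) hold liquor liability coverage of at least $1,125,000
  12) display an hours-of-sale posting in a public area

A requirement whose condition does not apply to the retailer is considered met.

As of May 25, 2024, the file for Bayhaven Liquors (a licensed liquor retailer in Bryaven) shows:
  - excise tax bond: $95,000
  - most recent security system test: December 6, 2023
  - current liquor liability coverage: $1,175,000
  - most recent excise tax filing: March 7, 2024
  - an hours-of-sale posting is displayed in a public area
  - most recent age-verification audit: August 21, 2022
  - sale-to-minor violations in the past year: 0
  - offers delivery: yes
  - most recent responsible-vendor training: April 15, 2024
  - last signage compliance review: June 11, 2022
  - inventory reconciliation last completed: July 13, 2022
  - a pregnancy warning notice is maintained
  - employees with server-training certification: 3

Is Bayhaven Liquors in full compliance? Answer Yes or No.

Yes

1. employees with server-training certification 3 ≥ 3 → met
2. age-verification audit 643 days ago vs limit 730 → met
3. excise tax bond $95,000 ≥ $80,000 → met
4. condition 'offers delivery' holds; responsible-vendor training 40 days ago vs limit 45 → met
5. signage compliance review 714 days ago vs limit 730 → met
6. inventory reconciliation 682 days ago vs limit 730 → met
7. security system test 171 days ago vs limit 180 → met
8. sale-to-minor violations in the past year 0 ≤ 0 → met
9. pregnancy warning notice present → met
10. excise tax filing 79 days ago vs limit 120 → met
11. liquor liability coverage $1,175,000 ≥ $1,125,000 → met
12. hours-of-sale posting present → met
All met.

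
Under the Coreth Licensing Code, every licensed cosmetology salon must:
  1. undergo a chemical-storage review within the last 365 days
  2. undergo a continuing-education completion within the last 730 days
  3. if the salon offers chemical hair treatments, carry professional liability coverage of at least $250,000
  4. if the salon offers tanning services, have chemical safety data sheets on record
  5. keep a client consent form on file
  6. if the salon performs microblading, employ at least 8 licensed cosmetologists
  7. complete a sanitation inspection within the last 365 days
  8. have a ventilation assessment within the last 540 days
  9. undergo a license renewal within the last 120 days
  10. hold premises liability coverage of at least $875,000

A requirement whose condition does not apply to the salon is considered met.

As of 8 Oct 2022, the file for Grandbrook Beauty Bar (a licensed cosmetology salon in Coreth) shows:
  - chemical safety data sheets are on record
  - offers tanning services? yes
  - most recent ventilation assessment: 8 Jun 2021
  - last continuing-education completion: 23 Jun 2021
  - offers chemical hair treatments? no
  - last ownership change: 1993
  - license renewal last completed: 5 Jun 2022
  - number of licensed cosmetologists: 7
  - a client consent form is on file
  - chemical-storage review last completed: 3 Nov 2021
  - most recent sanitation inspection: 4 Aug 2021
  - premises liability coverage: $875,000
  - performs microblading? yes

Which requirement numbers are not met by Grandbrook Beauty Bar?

6, 7, 9

1. chemical-storage review 339 days ago vs limit 365 → met
2. continuing-education completion 472 days ago vs limit 730 → met
3. condition 'offers chemical hair treatments' does not hold → requirement n/a → met
4. condition 'offers tanning services' holds; chemical safety data sheets present → met
5. client consent form present → met
6. condition 'performs microblading' holds; licensed cosmetologists 7 < 8 → not met
7. sanitation inspection 430 days ago vs limit 365 → not met
8. ventilation assessment 487 days ago vs limit 540 → met
9. license renewal 125 days ago vs limit 120 → not met
10. premises liability coverage $875,000 ≥ $875,000 → met
Not met: 6, 7, 9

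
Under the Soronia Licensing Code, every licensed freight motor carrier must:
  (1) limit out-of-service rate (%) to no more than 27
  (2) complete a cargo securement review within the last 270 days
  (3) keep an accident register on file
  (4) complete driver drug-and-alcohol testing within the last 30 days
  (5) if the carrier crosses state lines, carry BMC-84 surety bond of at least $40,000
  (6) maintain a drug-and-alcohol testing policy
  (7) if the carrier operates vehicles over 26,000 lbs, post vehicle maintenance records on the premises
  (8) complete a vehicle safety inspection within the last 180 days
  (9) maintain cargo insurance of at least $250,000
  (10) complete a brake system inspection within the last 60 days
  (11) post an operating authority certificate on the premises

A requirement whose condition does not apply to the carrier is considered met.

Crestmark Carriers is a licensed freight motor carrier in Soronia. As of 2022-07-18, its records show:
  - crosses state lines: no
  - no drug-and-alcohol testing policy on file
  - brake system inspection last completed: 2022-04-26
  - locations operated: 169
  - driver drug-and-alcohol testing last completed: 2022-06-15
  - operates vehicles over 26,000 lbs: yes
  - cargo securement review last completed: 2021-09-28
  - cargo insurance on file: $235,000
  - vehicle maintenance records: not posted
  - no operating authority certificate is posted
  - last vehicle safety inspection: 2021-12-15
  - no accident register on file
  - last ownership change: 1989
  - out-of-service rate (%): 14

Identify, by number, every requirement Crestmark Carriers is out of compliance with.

2, 3, 4, 6, 7, 8, 9, 10, 11

1. out-of-service rate (%) 14 ≤ 27 → met
2. cargo securement review 293 days ago vs limit 270 → not met
3. accident register absent → not met
4. driver drug-and-alcohol testing 33 days ago vs limit 30 → not met
5. condition 'crosses state lines' does not hold → requirement n/a → met
6. drug-and-alcohol testing policy absent → not met
7. condition 'operates vehicles over 26,000 lbs' holds; vehicle maintenance records absent → not met
8. vehicle safety inspection 215 days ago vs limit 180 → not met
9. cargo insurance $235,000 < $250,000 → not met
10. brake system inspection 83 days ago vs limit 60 → not met
11. operating authority certificate absent → not met
Not met: 2, 3, 4, 6, 7, 8, 9, 10, 11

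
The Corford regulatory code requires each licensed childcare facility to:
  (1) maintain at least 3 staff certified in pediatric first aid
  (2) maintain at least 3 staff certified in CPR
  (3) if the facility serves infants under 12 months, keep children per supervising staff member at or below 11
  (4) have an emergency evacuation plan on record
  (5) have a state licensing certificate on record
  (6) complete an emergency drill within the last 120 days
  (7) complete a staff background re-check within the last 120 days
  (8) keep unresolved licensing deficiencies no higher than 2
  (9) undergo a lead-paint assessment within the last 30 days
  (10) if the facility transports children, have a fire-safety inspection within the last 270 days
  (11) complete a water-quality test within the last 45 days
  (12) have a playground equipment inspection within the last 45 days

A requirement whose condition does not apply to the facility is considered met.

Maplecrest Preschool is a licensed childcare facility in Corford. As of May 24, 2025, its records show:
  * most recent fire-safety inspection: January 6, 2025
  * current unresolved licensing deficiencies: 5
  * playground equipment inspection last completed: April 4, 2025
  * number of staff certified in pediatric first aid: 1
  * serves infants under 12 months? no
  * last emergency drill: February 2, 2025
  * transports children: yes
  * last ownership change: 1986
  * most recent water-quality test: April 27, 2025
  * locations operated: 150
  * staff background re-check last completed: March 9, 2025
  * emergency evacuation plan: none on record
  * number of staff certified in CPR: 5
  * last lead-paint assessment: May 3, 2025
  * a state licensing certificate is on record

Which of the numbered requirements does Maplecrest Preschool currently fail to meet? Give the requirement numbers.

1, 4, 8, 12

1. staff certified in pediatric first aid 1 < 3 → not met
2. staff certified in CPR 5 ≥ 3 → met
3. condition 'serves infants under 12 months' does not hold → requirement n/a → met
4. emergency evacuation plan absent → not met
5. state licensing certificate present → met
6. emergency drill 111 days ago vs limit 120 → met
7. staff background re-check 76 days ago vs limit 120 → met
8. unresolved licensing deficiencies 5 > 2 → not met
9. lead-paint assessment 21 days ago vs limit 30 → met
10. condition 'transports children' holds; fire-safety inspection 138 days ago vs limit 270 → met
11. water-quality test 27 days ago vs limit 45 → met
12. playground equipment inspection 50 days ago vs limit 45 → not met
Not met: 1, 4, 8, 12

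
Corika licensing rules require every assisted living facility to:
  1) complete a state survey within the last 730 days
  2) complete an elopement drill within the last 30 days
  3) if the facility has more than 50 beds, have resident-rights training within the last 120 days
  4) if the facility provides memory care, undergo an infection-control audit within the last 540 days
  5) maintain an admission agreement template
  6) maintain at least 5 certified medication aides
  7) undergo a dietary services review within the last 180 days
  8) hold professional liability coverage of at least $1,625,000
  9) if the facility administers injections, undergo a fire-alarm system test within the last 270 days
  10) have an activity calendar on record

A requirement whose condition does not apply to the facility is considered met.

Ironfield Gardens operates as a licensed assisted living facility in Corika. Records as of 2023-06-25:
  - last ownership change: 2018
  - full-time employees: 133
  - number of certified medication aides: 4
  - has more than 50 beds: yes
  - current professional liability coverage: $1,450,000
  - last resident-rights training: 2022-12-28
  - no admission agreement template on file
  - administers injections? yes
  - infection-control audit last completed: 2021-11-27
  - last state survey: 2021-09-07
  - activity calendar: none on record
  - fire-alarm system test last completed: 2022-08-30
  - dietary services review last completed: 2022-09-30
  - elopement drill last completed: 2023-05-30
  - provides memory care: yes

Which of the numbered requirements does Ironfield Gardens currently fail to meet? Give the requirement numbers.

3, 4, 5, 6, 7, 8, 9, 10

1. state survey 656 days ago vs limit 730 → met
2. elopement drill 26 days ago vs limit 30 → met
3. condition 'has more than 50 beds' holds; resident-rights training 179 days ago vs limit 120 → not met
4. condition 'provides memory care' holds; infection-control audit 575 days ago vs limit 540 → not met
5. admission agreement template absent → not met
6. certified medication aides 4 < 5 → not met
7. dietary services review 268 days ago vs limit 180 → not met
8. professional liability coverage $1,450,000 < $1,625,000 → not met
9. condition 'administers injections' holds; fire-alarm system test 299 days ago vs limit 270 → not met
10. activity calendar absent → not met
Not met: 3, 4, 5, 6, 7, 8, 9, 10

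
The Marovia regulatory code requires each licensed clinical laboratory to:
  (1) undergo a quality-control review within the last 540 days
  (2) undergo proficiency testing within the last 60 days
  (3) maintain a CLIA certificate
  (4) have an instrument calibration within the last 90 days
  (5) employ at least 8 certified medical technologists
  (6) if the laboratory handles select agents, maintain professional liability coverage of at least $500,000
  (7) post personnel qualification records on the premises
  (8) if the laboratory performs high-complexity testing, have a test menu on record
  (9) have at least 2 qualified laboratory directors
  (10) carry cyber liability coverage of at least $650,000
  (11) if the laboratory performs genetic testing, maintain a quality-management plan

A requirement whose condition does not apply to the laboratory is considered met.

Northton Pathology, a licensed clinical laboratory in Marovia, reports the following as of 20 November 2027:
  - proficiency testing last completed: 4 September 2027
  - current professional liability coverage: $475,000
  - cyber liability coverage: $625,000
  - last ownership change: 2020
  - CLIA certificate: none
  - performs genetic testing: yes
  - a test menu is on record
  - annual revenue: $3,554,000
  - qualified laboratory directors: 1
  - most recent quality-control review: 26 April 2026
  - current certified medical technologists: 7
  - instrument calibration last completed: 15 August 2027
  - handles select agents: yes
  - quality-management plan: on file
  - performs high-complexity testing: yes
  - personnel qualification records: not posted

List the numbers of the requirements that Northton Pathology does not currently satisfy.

1. quality-control review 573 days ago vs limit 540 → not met
2. proficiency testing 77 days ago vs limit 60 → not met
3. CLIA certificate absent → not met
4. instrument calibration 97 days ago vs limit 90 → not met
5. certified medical technologists 7 < 8 → not met
6. condition 'handles select agents' holds; professional liability coverage $475,000 < $500,000 → not met
7. personnel qualification records absent → not met
8. condition 'performs high-complexity testing' holds; test menu present → met
9. qualified laboratory directors 1 < 2 → not met
10. cyber liability coverage $625,000 < $650,000 → not met
11. condition 'performs genetic testing' holds; quality-management plan present → met
Not met: 1, 2, 3, 4, 5, 6, 7, 9, 10

1, 2, 3, 4, 5, 6, 7, 9, 10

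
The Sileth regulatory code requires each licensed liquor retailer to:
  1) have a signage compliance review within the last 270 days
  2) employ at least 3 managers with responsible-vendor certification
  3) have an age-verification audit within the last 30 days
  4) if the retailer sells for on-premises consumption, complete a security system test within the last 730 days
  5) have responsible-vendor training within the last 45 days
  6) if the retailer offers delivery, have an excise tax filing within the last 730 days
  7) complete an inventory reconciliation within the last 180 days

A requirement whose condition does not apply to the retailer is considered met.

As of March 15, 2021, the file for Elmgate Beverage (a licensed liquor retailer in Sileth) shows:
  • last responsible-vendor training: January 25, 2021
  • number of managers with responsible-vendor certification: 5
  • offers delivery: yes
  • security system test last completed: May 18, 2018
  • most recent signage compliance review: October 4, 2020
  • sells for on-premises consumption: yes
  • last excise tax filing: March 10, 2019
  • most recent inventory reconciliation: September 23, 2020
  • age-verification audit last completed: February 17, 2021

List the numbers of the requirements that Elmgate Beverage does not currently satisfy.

1. signage compliance review 162 days ago vs limit 270 → met
2. managers with responsible-vendor certification 5 ≥ 3 → met
3. age-verification audit 26 days ago vs limit 30 → met
4. condition 'sells for on-premises consumption' holds; security system test 1032 days ago vs limit 730 → not met
5. responsible-vendor training 49 days ago vs limit 45 → not met
6. condition 'offers delivery' holds; excise tax filing 736 days ago vs limit 730 → not met
7. inventory reconciliation 173 days ago vs limit 180 → met
Not met: 4, 5, 6

4, 5, 6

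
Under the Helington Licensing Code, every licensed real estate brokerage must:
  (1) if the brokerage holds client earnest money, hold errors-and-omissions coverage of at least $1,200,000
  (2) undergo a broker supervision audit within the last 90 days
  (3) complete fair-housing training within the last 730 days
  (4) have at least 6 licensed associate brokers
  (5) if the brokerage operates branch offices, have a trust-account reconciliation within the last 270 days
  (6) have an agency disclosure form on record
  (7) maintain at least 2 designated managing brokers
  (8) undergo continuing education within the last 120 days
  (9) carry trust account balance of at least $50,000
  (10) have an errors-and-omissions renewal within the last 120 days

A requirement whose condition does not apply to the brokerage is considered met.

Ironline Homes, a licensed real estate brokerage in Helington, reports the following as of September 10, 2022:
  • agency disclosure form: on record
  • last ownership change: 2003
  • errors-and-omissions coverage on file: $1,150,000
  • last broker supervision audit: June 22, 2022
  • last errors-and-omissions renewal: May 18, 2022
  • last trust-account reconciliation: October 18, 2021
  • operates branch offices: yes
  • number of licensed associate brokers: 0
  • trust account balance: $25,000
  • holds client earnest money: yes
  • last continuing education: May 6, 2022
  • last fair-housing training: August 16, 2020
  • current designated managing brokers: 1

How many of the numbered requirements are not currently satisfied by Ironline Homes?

1. condition 'holds client earnest money' holds; errors-and-omissions coverage $1,150,000 < $1,200,000 → not met
2. broker supervision audit 80 days ago vs limit 90 → met
3. fair-housing training 755 days ago vs limit 730 → not met
4. licensed associate brokers 0 < 6 → not met
5. condition 'operates branch offices' holds; trust-account reconciliation 327 days ago vs limit 270 → not met
6. agency disclosure form present → met
7. designated managing brokers 1 < 2 → not met
8. continuing education 127 days ago vs limit 120 → not met
9. trust account balance $25,000 < $50,000 → not met
10. errors-and-omissions renewal 115 days ago vs limit 120 → met
Not met: 7 of 10

7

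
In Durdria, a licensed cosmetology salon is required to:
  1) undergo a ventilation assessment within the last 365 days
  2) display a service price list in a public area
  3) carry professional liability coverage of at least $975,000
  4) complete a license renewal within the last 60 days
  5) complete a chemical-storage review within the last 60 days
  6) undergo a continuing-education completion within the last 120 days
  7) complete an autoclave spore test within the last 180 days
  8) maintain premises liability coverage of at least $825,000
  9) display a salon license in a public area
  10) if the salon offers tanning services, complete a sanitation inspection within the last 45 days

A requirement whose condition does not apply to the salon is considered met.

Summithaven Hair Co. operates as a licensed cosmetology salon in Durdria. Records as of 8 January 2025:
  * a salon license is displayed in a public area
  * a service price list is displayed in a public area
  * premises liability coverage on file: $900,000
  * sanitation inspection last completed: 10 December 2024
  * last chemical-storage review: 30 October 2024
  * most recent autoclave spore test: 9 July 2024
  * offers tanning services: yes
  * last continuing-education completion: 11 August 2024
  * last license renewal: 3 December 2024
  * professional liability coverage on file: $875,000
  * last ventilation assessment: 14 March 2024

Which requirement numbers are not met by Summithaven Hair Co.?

3, 5, 6, 7

1. ventilation assessment 300 days ago vs limit 365 → met
2. service price list present → met
3. professional liability coverage $875,000 < $975,000 → not met
4. license renewal 36 days ago vs limit 60 → met
5. chemical-storage review 70 days ago vs limit 60 → not met
6. continuing-education completion 150 days ago vs limit 120 → not met
7. autoclave spore test 183 days ago vs limit 180 → not met
8. premises liability coverage $900,000 ≥ $825,000 → met
9. salon license present → met
10. condition 'offers tanning services' holds; sanitation inspection 29 days ago vs limit 45 → met
Not met: 3, 5, 6, 7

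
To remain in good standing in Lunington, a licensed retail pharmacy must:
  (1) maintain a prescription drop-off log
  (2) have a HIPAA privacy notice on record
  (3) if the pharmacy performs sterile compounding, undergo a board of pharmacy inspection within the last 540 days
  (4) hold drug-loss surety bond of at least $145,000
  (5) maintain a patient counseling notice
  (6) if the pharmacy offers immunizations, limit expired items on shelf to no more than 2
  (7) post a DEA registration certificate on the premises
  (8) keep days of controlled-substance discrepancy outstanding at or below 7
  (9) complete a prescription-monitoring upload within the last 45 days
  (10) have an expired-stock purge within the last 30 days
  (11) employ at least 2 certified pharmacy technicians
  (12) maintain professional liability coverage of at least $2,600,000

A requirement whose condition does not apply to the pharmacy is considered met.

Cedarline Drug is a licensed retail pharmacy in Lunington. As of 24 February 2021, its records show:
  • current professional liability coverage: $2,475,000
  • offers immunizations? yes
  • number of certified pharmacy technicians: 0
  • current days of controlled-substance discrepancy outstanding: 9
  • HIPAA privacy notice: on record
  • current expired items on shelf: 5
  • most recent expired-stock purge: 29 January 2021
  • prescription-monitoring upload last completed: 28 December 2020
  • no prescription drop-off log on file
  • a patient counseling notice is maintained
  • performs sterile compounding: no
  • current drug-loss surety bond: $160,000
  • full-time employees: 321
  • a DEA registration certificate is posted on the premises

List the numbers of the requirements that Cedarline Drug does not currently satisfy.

1. prescription drop-off log absent → not met
2. HIPAA privacy notice present → met
3. condition 'performs sterile compounding' does not hold → requirement n/a → met
4. drug-loss surety bond $160,000 ≥ $145,000 → met
5. patient counseling notice present → met
6. condition 'offers immunizations' holds; expired items on shelf 5 > 2 → not met
7. DEA registration certificate present → met
8. days of controlled-substance discrepancy outstanding 9 > 7 → not met
9. prescription-monitoring upload 58 days ago vs limit 45 → not met
10. expired-stock purge 26 days ago vs limit 30 → met
11. certified pharmacy technicians 0 < 2 → not met
12. professional liability coverage $2,475,000 < $2,600,000 → not met
Not met: 1, 6, 8, 9, 11, 12

1, 6, 8, 9, 11, 12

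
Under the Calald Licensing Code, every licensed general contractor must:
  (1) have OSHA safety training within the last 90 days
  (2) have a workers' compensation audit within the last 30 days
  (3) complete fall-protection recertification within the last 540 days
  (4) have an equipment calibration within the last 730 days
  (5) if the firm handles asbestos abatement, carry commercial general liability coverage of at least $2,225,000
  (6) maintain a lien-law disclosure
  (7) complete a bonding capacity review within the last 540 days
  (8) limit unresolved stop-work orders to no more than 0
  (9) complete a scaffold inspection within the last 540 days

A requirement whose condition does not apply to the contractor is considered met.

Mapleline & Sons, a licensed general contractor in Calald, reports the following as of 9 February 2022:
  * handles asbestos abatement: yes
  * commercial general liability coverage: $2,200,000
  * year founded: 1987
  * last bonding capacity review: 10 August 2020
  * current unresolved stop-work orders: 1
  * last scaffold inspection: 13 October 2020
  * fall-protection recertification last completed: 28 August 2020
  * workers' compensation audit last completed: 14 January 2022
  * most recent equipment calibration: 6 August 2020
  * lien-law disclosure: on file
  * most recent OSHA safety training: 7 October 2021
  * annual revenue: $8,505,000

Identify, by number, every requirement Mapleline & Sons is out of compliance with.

1. OSHA safety training 125 days ago vs limit 90 → not met
2. workers' compensation audit 26 days ago vs limit 30 → met
3. fall-protection recertification 530 days ago vs limit 540 → met
4. equipment calibration 552 days ago vs limit 730 → met
5. condition 'handles asbestos abatement' holds; commercial general liability coverage $2,200,000 < $2,225,000 → not met
6. lien-law disclosure present → met
7. bonding capacity review 548 days ago vs limit 540 → not met
8. unresolved stop-work orders 1 > 0 → not met
9. scaffold inspection 484 days ago vs limit 540 → met
Not met: 1, 5, 7, 8

1, 5, 7, 8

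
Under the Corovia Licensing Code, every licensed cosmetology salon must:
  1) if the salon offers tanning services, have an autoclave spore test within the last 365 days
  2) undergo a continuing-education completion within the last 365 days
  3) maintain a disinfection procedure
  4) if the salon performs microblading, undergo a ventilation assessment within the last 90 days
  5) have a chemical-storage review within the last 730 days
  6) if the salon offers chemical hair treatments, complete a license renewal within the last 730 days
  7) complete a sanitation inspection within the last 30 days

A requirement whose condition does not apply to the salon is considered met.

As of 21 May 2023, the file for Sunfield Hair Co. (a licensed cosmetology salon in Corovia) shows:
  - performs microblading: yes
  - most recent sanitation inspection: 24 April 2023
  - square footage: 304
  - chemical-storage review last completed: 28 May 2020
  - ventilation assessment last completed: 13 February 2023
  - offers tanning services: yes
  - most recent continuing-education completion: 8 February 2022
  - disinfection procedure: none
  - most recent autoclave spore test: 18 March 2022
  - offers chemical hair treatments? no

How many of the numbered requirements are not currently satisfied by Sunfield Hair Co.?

5

1. condition 'offers tanning services' holds; autoclave spore test 429 days ago vs limit 365 → not met
2. continuing-education completion 467 days ago vs limit 365 → not met
3. disinfection procedure absent → not met
4. condition 'performs microblading' holds; ventilation assessment 97 days ago vs limit 90 → not met
5. chemical-storage review 1088 days ago vs limit 730 → not met
6. condition 'offers chemical hair treatments' does not hold → requirement n/a → met
7. sanitation inspection 27 days ago vs limit 30 → met
Not met: 5 of 7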